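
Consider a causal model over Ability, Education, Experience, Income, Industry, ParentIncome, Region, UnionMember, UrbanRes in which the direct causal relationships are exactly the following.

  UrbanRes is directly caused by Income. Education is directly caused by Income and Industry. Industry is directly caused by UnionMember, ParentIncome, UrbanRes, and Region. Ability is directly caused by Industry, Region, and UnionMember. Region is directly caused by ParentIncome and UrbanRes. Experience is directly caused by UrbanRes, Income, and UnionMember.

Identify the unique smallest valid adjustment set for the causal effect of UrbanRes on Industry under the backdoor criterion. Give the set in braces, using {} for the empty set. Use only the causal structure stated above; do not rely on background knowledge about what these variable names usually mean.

{}

Variables eligible for adjustment (non-descendants of UrbanRes, excluding UrbanRes and Industry): {Income, ParentIncome, UnionMember}.
Backdoor paths from UrbanRes to Industry:
  P1: UrbanRes <- Income -> Education <- Industry
  P2: UrbanRes <- Income -> Experience <- UnionMember -> Industry
  P3: UrbanRes <- Income -> Experience <- UnionMember -> Ability <- Region <- ParentIncome -> Industry
  P4: UrbanRes <- Income -> Experience <- UnionMember -> Ability <- Region -> Industry
  P5: UrbanRes <- Income -> Experience <- UnionMember -> Ability <- Industry
Each backdoor path contains an unconditioned collider, so every path is already blocked with the empty conditioning set:
  P1: blocked at collider Education (neither it nor any descendant is in the conditioning set).
  P2: blocked at collider Experience (neither it nor any descendant is in the conditioning set).
  P3: blocked at collider Experience (neither it nor any descendant is in the conditioning set).
  P4: blocked at collider Experience (neither it nor any descendant is in the conditioning set).
  P5: blocked at collider Experience (neither it nor any descendant is in the conditioning set).
The empty set is therefore the unique smallest valid set.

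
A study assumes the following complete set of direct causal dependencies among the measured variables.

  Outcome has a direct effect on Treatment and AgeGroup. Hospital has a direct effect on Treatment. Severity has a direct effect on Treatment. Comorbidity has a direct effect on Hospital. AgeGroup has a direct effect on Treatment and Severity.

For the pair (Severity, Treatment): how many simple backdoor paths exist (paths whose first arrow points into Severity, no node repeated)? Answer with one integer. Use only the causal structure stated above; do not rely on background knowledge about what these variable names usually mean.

A backdoor path from Severity to Treatment is any simple undirected path whose first edge points into Severity (i.e. leaves Severity via a parent).
Parents of Severity: {AgeGroup}.
Enumerating:
  P1: Severity <- AgeGroup <- Outcome -> Treatment
  P2: Severity <- AgeGroup -> Treatment
That exhausts the simple backdoor paths. Count: 2.

2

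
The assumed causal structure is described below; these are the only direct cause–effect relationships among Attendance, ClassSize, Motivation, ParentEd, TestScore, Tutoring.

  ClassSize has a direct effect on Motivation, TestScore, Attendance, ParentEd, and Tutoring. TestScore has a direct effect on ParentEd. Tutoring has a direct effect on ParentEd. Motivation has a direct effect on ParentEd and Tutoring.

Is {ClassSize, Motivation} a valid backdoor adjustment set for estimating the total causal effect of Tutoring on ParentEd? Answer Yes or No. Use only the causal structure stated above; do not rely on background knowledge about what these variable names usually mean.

Yes

Backdoor paths from Tutoring to ParentEd (paths whose first edge points into Tutoring):
  P1: Tutoring <- ClassSize -> Motivation -> ParentEd
  P2: Tutoring <- ClassSize -> TestScore -> ParentEd
  P3: Tutoring <- ClassSize -> ParentEd
  P4: Tutoring <- Motivation <- ClassSize -> TestScore -> ParentEd
  P5: Tutoring <- Motivation <- ClassSize -> ParentEd
  P6: Tutoring <- Motivation -> ParentEd
Condition 1 (no descendant of Tutoring in the set): holds — descendants of Tutoring are {ParentEd}; none are in {ClassSize, Motivation}.
Condition 2 (every backdoor path blocked by {ClassSize, Motivation}):
  P1: blocked at fork node ClassSize ∈ conditioning set.
  P2: blocked at fork node ClassSize ∈ conditioning set.
  P3: blocked at fork node ClassSize ∈ conditioning set.
  P4: blocked at chain node Motivation ∈ conditioning set.
  P5: blocked at chain node Motivation ∈ conditioning set.
  P6: blocked at fork node Motivation ∈ conditioning set.
{ClassSize, Motivation} satisfies the backdoor criterion.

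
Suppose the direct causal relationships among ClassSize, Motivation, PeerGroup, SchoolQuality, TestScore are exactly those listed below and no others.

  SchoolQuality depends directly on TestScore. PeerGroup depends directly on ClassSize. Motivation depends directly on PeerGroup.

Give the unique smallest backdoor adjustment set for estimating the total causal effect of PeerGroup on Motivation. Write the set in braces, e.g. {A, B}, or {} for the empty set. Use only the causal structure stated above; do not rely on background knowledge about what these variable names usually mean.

Variables eligible for adjustment (non-descendants of PeerGroup, excluding PeerGroup and Motivation): {ClassSize, SchoolQuality, TestScore}.
Backdoor paths from PeerGroup to Motivation:
  (none)
With no backdoor paths the empty set already satisfies the criterion, and it is trivially minimal.

{}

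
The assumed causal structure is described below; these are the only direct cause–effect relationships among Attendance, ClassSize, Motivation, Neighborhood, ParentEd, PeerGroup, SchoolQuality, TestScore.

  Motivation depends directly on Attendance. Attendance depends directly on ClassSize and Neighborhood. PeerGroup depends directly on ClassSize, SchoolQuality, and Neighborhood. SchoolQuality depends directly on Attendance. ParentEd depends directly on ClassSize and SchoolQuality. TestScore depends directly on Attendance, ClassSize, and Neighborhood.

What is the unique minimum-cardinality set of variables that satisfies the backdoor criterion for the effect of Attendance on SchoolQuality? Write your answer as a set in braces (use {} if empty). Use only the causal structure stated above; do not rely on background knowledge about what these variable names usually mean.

Variables eligible for adjustment (non-descendants of Attendance, excluding Attendance and SchoolQuality): {ClassSize, Neighborhood}.
Backdoor paths from Attendance to SchoolQuality:
  P1: Attendance <- Neighborhood -> TestScore <- ClassSize -> ParentEd <- SchoolQuality
  P2: Attendance <- Neighborhood -> TestScore <- ClassSize -> PeerGroup <- SchoolQuality
  P3: Attendance <- Neighborhood -> PeerGroup <- ClassSize -> ParentEd <- SchoolQuality
  P4: Attendance <- Neighborhood -> PeerGroup <- SchoolQuality
  P5: Attendance <- ClassSize -> ParentEd <- SchoolQuality
  P6: Attendance <- ClassSize -> TestScore <- Neighborhood -> PeerGroup <- SchoolQuality
  P7: Attendance <- ClassSize -> PeerGroup <- SchoolQuality
Each backdoor path contains an unconditioned collider, so every path is already blocked with the empty conditioning set:
  P1: blocked at collider TestScore (neither it nor any descendant is in the conditioning set).
  P2: blocked at collider TestScore (neither it nor any descendant is in the conditioning set).
  P3: blocked at collider PeerGroup (neither it nor any descendant is in the conditioning set).
  P4: blocked at collider PeerGroup (neither it nor any descendant is in the conditioning set).
  P5: blocked at collider ParentEd (neither it nor any descendant is in the conditioning set).
  P6: blocked at collider TestScore (neither it nor any descendant is in the conditioning set).
  P7: blocked at collider PeerGroup (neither it nor any descendant is in the conditioning set).
The empty set is therefore the unique smallest valid set.

{}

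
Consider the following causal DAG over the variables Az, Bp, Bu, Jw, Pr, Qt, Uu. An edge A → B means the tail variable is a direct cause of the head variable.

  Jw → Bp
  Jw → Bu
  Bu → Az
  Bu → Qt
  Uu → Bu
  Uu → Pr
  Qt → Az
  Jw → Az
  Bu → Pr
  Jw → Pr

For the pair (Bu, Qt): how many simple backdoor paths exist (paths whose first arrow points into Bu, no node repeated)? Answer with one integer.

A backdoor path from Bu to Qt is any simple undirected path whose first edge points into Bu (i.e. leaves Bu via a parent).
Parents of Bu: {Jw, Uu}.
Enumerating:
  P1: Bu <- Jw -> Az <- Qt
  P2: Bu <- Uu -> Pr <- Jw -> Az <- Qt
That exhausts the simple backdoor paths. Count: 2.

2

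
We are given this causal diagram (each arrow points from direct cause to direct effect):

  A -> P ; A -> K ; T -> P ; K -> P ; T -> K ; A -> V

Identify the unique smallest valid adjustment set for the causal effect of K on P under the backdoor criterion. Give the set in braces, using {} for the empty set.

{A, T}

Variables eligible for adjustment (non-descendants of K, excluding K and P): {A, T, V}.
Backdoor paths from K to P:
  P1: K <- A -> P
  P2: K <- T -> P
The empty set is not sufficient: P1 (K <- A -> P) has no collider blocking it and no conditioned non-collider, so it is open.
Try {A, T}:
  P1: blocked at fork node A ∈ conditioning set.
  P2: blocked at fork node T ∈ conditioning set.
{A, T} contains no descendant of K and blocks every backdoor path.
Every element of {A, T} is needed (dropping A leaves P1 open; dropping T leaves P2 open), so no proper subset is valid.
Among all size-2 subsets of the eligible variables, only {A, T} blocks every backdoor path, so it is the unique smallest valid adjustment set.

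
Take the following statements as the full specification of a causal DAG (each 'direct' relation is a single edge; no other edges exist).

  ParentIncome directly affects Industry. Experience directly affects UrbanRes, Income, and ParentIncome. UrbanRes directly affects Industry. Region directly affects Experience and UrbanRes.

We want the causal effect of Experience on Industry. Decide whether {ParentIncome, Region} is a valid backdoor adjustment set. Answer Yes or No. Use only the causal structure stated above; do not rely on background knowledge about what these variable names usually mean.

No

Backdoor paths from Experience to Industry (paths whose first edge points into Experience):
  P1: Experience <- Region -> UrbanRes -> Industry
Condition 1 (no descendant of Experience in the set): FAILS — ParentIncome is a descendant of Experience.
Condition 2 (every backdoor path blocked by {ParentIncome, Region}):
  P1: blocked at fork node Region ∈ conditioning set.
{ParentIncome, Region} does not satisfy the backdoor criterion.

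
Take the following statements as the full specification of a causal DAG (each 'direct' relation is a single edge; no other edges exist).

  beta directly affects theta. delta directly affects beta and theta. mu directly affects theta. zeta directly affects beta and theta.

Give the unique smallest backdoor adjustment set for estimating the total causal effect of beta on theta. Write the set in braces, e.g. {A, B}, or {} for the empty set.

{delta, zeta}

Variables eligible for adjustment (non-descendants of beta, excluding beta and theta): {delta, mu, zeta}.
Backdoor paths from beta to theta:
  P1: beta <- zeta -> theta
  P2: beta <- delta -> theta
The empty set is not sufficient: P1 (beta <- zeta -> theta) has no collider blocking it and no conditioned non-collider, so it is open.
Try {delta, zeta}:
  P1: blocked at fork node zeta ∈ conditioning set.
  P2: blocked at fork node delta ∈ conditioning set.
{delta, zeta} contains no descendant of beta and blocks every backdoor path.
Every element of {delta, zeta} is needed (dropping delta leaves P2 open; dropping zeta leaves P1 open), so no proper subset is valid.
Among all size-2 subsets of the eligible variables, only {delta, zeta} blocks every backdoor path, so it is the unique smallest valid adjustment set.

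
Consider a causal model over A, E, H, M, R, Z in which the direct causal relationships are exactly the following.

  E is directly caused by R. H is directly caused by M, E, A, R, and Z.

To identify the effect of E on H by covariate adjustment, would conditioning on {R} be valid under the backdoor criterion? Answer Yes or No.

Yes

Backdoor paths from E to H (paths whose first edge points into E):
  P1: E <- R -> H
Condition 1 (no descendant of E in the set): holds — descendants of E are {H}; none are in {R}.
Condition 2 (every backdoor path blocked by {R}):
  P1: blocked at fork node R ∈ conditioning set.
{R} satisfies the backdoor criterion.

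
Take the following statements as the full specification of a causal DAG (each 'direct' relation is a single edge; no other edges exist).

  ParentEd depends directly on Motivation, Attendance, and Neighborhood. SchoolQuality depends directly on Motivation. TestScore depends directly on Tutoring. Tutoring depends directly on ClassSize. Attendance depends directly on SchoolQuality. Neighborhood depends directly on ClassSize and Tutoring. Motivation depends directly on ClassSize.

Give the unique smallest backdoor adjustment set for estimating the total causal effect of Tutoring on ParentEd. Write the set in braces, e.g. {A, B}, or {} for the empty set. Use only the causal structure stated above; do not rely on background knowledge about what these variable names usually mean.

{ClassSize}

Variables eligible for adjustment (non-descendants of Tutoring, excluding Tutoring and ParentEd): {Attendance, ClassSize, Motivation, SchoolQuality}.
Backdoor paths from Tutoring to ParentEd:
  P1: Tutoring <- ClassSize -> Motivation -> SchoolQuality -> Attendance -> ParentEd
  P2: Tutoring <- ClassSize -> Motivation -> ParentEd
  P3: Tutoring <- ClassSize -> Neighborhood -> ParentEd
The empty set is not sufficient: P1 (Tutoring <- ClassSize -> Motivation -> SchoolQuality -> Attendance -> ParentEd) has no collider blocking it and no conditioned non-collider, so it is open.
Try {ClassSize}:
  P1: blocked at fork node ClassSize ∈ conditioning set.
  P2: blocked at fork node ClassSize ∈ conditioning set.
  P3: blocked at fork node ClassSize ∈ conditioning set.
{ClassSize} contains no descendant of Tutoring and blocks every backdoor path.
No other singleton works — e.g. {Motivation} leaves P3 open — so {ClassSize} is the unique smallest valid adjustment set.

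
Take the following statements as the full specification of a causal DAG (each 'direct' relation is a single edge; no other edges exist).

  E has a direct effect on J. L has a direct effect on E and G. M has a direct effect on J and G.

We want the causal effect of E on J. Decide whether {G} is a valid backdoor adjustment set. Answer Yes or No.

No

Backdoor paths from E to J (paths whose first edge points into E):
  P1: E <- L -> G <- M -> J
Condition 1 (no descendant of E in the set): holds — descendants of E are {J}; none are in {G}.
Condition 2 (every backdoor path blocked by {G}):
  P1: open — collider(s) G are conditioned on (or have a conditioned descendant) and no non-collider on the path is in the set.
{G} does not satisfy the backdoor criterion.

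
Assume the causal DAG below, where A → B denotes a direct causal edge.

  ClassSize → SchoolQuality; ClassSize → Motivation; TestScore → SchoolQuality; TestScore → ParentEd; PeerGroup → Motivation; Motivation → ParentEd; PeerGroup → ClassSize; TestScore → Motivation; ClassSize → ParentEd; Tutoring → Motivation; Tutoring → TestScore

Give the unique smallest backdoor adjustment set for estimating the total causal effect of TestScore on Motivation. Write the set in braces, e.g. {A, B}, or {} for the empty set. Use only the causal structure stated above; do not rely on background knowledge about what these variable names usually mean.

{Tutoring}

Variables eligible for adjustment (non-descendants of TestScore, excluding TestScore and Motivation): {ClassSize, PeerGroup, Tutoring}.
Backdoor paths from TestScore to Motivation:
  P1: TestScore <- Tutoring -> Motivation
The empty set is not sufficient: P1 (TestScore <- Tutoring -> Motivation) has no collider blocking it and no conditioned non-collider, so it is open.
Try {Tutoring}:
  P1: blocked at fork node Tutoring ∈ conditioning set.
{Tutoring} contains no descendant of TestScore and blocks every backdoor path.
No other singleton works — e.g. {PeerGroup} leaves P1 open — so {Tutoring} is the unique smallest valid adjustment set.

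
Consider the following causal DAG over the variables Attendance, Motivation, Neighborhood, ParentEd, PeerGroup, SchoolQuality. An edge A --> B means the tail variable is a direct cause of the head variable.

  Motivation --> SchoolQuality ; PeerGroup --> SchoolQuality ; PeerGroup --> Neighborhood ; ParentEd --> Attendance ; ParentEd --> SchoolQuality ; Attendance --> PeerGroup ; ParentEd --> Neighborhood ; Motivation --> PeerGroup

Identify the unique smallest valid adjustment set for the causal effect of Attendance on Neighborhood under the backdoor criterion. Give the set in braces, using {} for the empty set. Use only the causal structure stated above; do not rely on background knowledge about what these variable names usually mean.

Variables eligible for adjustment (non-descendants of Attendance, excluding Attendance and Neighborhood): {Motivation, ParentEd}.
Backdoor paths from Attendance to Neighborhood:
  P1: Attendance <- ParentEd -> Neighborhood
  P2: Attendance <- ParentEd -> SchoolQuality <- Motivation -> PeerGroup -> Neighborhood
  P3: Attendance <- ParentEd -> SchoolQuality <- PeerGroup -> Neighborhood
The empty set is not sufficient: P1 (Attendance <- ParentEd -> Neighborhood) has no collider blocking it and no conditioned non-collider, so it is open.
Try {ParentEd}:
  P1: blocked at fork node ParentEd ∈ conditioning set.
  P2: blocked at fork node ParentEd ∈ conditioning set.
  P3: blocked at fork node ParentEd ∈ conditioning set.
{ParentEd} contains no descendant of Attendance and blocks every backdoor path.
No other singleton works — e.g. {Motivation} leaves P1 open — so {ParentEd} is the unique smallest valid adjustment set.

{ParentEd}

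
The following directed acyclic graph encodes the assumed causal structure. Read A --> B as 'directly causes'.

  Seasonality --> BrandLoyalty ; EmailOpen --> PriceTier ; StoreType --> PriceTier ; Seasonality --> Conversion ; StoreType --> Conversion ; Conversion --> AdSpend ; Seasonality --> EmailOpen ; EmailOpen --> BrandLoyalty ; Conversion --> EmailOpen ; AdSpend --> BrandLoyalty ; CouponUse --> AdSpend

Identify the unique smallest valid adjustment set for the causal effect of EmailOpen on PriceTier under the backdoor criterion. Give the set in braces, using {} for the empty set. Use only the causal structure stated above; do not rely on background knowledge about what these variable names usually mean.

{StoreType}

Variables eligible for adjustment (non-descendants of EmailOpen, excluding EmailOpen and PriceTier): {AdSpend, Conversion, CouponUse, Seasonality, StoreType}.
Backdoor paths from EmailOpen to PriceTier:
  P1: EmailOpen <- Seasonality -> Conversion <- StoreType -> PriceTier
  P2: EmailOpen <- Seasonality -> BrandLoyalty <- AdSpend <- Conversion <- StoreType -> PriceTier
  P3: EmailOpen <- Conversion <- StoreType -> PriceTier
The empty set is not sufficient: P3 (EmailOpen <- Conversion <- StoreType -> PriceTier) has no collider blocking it and no conditioned non-collider, so it is open.
Try {StoreType}:
  P1: blocked at collider Conversion (neither it nor any descendant is in the conditioning set).
  P2: blocked at collider BrandLoyalty (neither it nor any descendant is in the conditioning set).
  P3: blocked at fork node StoreType ∈ conditioning set.
{StoreType} contains no descendant of EmailOpen and blocks every backdoor path.
No other singleton works — e.g. {CouponUse} leaves P3 open — so {StoreType} is the unique smallest valid adjustment set.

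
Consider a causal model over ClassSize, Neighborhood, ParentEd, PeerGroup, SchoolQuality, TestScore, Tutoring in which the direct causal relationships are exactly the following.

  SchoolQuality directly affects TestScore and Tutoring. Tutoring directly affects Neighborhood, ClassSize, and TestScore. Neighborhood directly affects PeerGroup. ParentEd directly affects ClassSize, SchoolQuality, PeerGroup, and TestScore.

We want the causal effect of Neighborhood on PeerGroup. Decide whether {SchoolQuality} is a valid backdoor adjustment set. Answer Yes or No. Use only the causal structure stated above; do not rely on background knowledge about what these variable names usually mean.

Backdoor paths from Neighborhood to PeerGroup (paths whose first edge points into Neighborhood):
  P1: Neighborhood <- Tutoring <- SchoolQuality <- ParentEd -> PeerGroup
  P2: Neighborhood <- Tutoring <- SchoolQuality -> TestScore <- ParentEd -> PeerGroup
  P3: Neighborhood <- Tutoring -> ClassSize <- ParentEd -> PeerGroup
  P4: Neighborhood <- Tutoring -> TestScore <- ParentEd -> PeerGroup
  P5: Neighborhood <- Tutoring -> TestScore <- SchoolQuality <- ParentEd -> PeerGroup
Condition 1 (no descendant of Neighborhood in the set): holds — descendants of Neighborhood are {PeerGroup}; none are in {SchoolQuality}.
Condition 2 (every backdoor path blocked by {SchoolQuality}):
  P1: blocked at chain node SchoolQuality ∈ conditioning set.
  P2: blocked at fork node SchoolQuality ∈ conditioning set.
  P3: blocked at collider ClassSize (neither it nor any descendant is in the conditioning set).
  P4: blocked at collider TestScore (neither it nor any descendant is in the conditioning set).
  P5: blocked at collider TestScore (neither it nor any descendant is in the conditioning set).
{SchoolQuality} satisfies the backdoor criterion.

Yes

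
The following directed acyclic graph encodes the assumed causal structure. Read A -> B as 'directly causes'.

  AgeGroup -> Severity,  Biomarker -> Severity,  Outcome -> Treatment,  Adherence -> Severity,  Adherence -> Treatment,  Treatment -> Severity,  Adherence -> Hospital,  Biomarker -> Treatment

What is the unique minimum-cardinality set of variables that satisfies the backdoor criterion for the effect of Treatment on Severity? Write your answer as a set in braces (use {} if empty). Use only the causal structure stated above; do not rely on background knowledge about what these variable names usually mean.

Variables eligible for adjustment (non-descendants of Treatment, excluding Treatment and Severity): {Adherence, AgeGroup, Biomarker, Hospital, Outcome}.
Backdoor paths from Treatment to Severity:
  P1: Treatment <- Adherence -> Severity
  P2: Treatment <- Biomarker -> Severity
The empty set is not sufficient: P1 (Treatment <- Adherence -> Severity) has no collider blocking it and no conditioned non-collider, so it is open.
Try {Adherence, Biomarker}:
  P1: blocked at fork node Adherence ∈ conditioning set.
  P2: blocked at fork node Biomarker ∈ conditioning set.
{Adherence, Biomarker} contains no descendant of Treatment and blocks every backdoor path.
Every element of {Adherence, Biomarker} is needed (dropping Adherence leaves P1 open; dropping Biomarker leaves P2 open), so no proper subset is valid.
Among all size-2 subsets of the eligible variables, only {Adherence, Biomarker} blocks every backdoor path, so it is the unique smallest valid adjustment set.

{Adherence, Biomarker}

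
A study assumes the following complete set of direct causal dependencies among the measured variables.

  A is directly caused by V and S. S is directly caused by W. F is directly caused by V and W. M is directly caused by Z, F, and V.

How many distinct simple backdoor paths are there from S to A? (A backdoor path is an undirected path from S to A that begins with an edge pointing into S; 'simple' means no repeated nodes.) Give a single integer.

A backdoor path from S to A is any simple undirected path whose first edge points into S (i.e. leaves S via a parent).
Parents of S: {W}.
Enumerating:
  P1: S <- W -> F <- V -> A
  P2: S <- W -> F -> M <- V -> A
That exhausts the simple backdoor paths. Count: 2.

2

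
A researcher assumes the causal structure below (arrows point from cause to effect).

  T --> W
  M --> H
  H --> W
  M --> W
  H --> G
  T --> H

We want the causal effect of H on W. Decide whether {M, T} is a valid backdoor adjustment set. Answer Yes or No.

Yes

Backdoor paths from H to W (paths whose first edge points into H):
  P1: H <- T -> W
  P2: H <- M -> W
Condition 1 (no descendant of H in the set): holds — descendants of H are {G, W}; none are in {M, T}.
Condition 2 (every backdoor path blocked by {M, T}):
  P1: blocked at fork node T ∈ conditioning set.
  P2: blocked at fork node M ∈ conditioning set.
{M, T} satisfies the backdoor criterion.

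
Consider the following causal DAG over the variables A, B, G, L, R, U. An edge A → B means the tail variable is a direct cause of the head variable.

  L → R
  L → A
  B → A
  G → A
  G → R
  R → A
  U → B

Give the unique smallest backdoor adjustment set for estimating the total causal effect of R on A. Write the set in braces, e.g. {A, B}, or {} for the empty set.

Variables eligible for adjustment (non-descendants of R, excluding R and A): {B, G, L, U}.
Backdoor paths from R to A:
  P1: R <- G -> A
  P2: R <- L -> A
The empty set is not sufficient: P1 (R <- G -> A) has no collider blocking it and no conditioned non-collider, so it is open.
Try {G, L}:
  P1: blocked at fork node G ∈ conditioning set.
  P2: blocked at fork node L ∈ conditioning set.
{G, L} contains no descendant of R and blocks every backdoor path.
Every element of {G, L} is needed (dropping G leaves P1 open; dropping L leaves P2 open), so no proper subset is valid.
Among all size-2 subsets of the eligible variables, only {G, L} blocks every backdoor path, so it is the unique smallest valid adjustment set.

{G, L}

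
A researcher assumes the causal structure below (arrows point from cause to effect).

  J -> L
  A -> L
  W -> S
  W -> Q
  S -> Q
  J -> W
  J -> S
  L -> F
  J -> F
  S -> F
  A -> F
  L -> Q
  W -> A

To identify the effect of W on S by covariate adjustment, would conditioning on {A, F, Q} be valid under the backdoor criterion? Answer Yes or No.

No

Backdoor paths from W to S (paths whose first edge points into W):
  P1: W <- J -> S
  P2: W <- J -> L <- A -> F <- S
  P3: W <- J -> L -> F <- S
  P4: W <- J -> L -> Q <- S
  P5: W <- J -> F <- A -> L -> Q <- S
  P6: W <- J -> F <- S
  P7: W <- J -> F <- L -> Q <- S
Condition 1 (no descendant of W in the set): FAILS — A, F, and Q are descendants of W.
Condition 2 (every backdoor path blocked by {A, F, Q}):
  P1: open — no interior node is in the conditioning set.
  P2: blocked at fork node A ∈ conditioning set.
  P3: open — collider(s) F are conditioned on (or have a conditioned descendant) and no non-collider on the path is in the set.
  P4: open — collider(s) Q are conditioned on (or have a conditioned descendant) and no non-collider on the path is in the set.
  P5: blocked at fork node A ∈ conditioning set.
  P6: open — collider(s) F are conditioned on (or have a conditioned descendant) and no non-collider on the path is in the set.
  P7: open — collider(s) F, Q are conditioned on (or have a conditioned descendant) and no non-collider on the path is in the set.
{A, F, Q} does not satisfy the backdoor criterion.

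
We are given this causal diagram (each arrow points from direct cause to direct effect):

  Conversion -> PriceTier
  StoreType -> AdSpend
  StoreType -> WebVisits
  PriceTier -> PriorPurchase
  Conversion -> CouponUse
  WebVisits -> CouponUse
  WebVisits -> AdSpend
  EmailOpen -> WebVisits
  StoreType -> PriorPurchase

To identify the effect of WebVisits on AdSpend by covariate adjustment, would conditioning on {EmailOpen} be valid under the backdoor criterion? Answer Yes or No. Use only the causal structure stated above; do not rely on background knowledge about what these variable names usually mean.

Backdoor paths from WebVisits to AdSpend (paths whose first edge points into WebVisits):
  P1: WebVisits <- StoreType -> AdSpend
Condition 1 (no descendant of WebVisits in the set): holds — descendants of WebVisits are {AdSpend, CouponUse}; none are in {EmailOpen}.
Condition 2 (every backdoor path blocked by {EmailOpen}):
  P1: open — no interior node is in the conditioning set.
{EmailOpen} does not satisfy the backdoor criterion.

No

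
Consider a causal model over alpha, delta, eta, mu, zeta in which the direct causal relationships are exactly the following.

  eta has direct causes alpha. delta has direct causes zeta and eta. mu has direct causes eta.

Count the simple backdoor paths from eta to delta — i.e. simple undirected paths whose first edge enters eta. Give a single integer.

A backdoor path from eta to delta is any simple undirected path whose first edge points into eta (i.e. leaves eta via a parent).
Parents of eta: {alpha}.
No simple path from any parent of eta reaches delta without revisiting eta, so there are no backdoor paths.

0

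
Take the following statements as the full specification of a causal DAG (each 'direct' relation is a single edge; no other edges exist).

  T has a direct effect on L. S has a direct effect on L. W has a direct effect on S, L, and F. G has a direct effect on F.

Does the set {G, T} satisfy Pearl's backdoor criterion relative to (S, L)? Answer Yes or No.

Backdoor paths from S to L (paths whose first edge points into S):
  P1: S <- W -> L
Condition 1 (no descendant of S in the set): holds — descendants of S are {L}; none are in {G, T}.
Condition 2 (every backdoor path blocked by {G, T}):
  P1: open — no interior node is in the conditioning set.
{G, T} does not satisfy the backdoor criterion.

No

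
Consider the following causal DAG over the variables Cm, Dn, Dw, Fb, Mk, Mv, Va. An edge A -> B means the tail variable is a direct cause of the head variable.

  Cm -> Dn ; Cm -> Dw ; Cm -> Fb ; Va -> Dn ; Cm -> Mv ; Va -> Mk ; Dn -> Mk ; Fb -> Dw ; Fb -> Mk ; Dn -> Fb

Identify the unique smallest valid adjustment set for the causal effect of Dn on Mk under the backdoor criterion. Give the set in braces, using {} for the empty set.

Variables eligible for adjustment (non-descendants of Dn, excluding Dn and Mk): {Cm, Mv, Va}.
Backdoor paths from Dn to Mk:
  P1: Dn <- Cm -> Fb -> Mk
  P2: Dn <- Cm -> Dw <- Fb -> Mk
  P3: Dn <- Va -> Mk
The empty set is not sufficient: P1 (Dn <- Cm -> Fb -> Mk) has no collider blocking it and no conditioned non-collider, so it is open.
Try {Cm, Va}:
  P1: blocked at fork node Cm ∈ conditioning set.
  P2: blocked at fork node Cm ∈ conditioning set.
  P3: blocked at fork node Va ∈ conditioning set.
{Cm, Va} contains no descendant of Dn and blocks every backdoor path.
Every element of {Cm, Va} is needed (dropping Cm leaves P1 open; dropping Va leaves P3 open), so no proper subset is valid.
Among all size-2 subsets of the eligible variables, only {Cm, Va} blocks every backdoor path, so it is the unique smallest valid adjustment set.

{Cm, Va}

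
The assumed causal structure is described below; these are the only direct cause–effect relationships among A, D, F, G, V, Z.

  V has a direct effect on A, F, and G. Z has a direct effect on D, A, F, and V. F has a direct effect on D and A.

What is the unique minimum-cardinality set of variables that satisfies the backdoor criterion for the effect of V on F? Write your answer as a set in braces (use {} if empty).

Variables eligible for adjustment (non-descendants of V, excluding V and F): {Z}.
Backdoor paths from V to F:
  P1: V <- Z -> F
  P2: V <- Z -> D <- F
  P3: V <- Z -> A <- F
The empty set is not sufficient: P1 (V <- Z -> F) has no collider blocking it and no conditioned non-collider, so it is open.
Try {Z}:
  P1: blocked at fork node Z ∈ conditioning set.
  P2: blocked at fork node Z ∈ conditioning set.
  P3: blocked at fork node Z ∈ conditioning set.
{Z} contains no descendant of V and blocks every backdoor path.
{Z} is the unique smallest valid adjustment set.

{Z}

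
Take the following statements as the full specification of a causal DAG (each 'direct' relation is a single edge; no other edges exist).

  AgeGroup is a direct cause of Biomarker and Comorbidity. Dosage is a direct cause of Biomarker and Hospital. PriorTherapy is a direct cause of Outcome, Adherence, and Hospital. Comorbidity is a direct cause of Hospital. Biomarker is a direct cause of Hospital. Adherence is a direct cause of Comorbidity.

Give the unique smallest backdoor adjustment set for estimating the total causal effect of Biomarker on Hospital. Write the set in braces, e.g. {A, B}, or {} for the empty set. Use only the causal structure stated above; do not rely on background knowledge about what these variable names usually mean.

Variables eligible for adjustment (non-descendants of Biomarker, excluding Biomarker and Hospital): {Adherence, AgeGroup, Comorbidity, Dosage, Outcome, PriorTherapy}.
Backdoor paths from Biomarker to Hospital:
  P1: Biomarker <- AgeGroup -> Comorbidity <- Adherence <- PriorTherapy -> Hospital
  P2: Biomarker <- AgeGroup -> Comorbidity -> Hospital
  P3: Biomarker <- Dosage -> Hospital
The empty set is not sufficient: P2 (Biomarker <- AgeGroup -> Comorbidity -> Hospital) has no collider blocking it and no conditioned non-collider, so it is open.
Try {AgeGroup, Dosage}:
  P1: blocked at fork node AgeGroup ∈ conditioning set.
  P2: blocked at fork node AgeGroup ∈ conditioning set.
  P3: blocked at fork node Dosage ∈ conditioning set.
{AgeGroup, Dosage} contains no descendant of Biomarker and blocks every backdoor path.
Every element of {AgeGroup, Dosage} is needed (dropping AgeGroup leaves P2 open; dropping Dosage leaves P3 open), so no proper subset is valid.
Among all size-2 subsets of the eligible variables, only {AgeGroup, Dosage} blocks every backdoor path, so it is the unique smallest valid adjustment set.

{AgeGroup, Dosage}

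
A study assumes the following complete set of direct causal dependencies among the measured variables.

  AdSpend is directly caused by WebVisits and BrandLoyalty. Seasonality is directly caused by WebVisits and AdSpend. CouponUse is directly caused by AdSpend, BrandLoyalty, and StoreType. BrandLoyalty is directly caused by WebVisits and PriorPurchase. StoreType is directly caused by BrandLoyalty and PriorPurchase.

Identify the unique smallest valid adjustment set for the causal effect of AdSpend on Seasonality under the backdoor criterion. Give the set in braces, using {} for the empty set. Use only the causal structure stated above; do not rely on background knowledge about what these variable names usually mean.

{WebVisits}

Variables eligible for adjustment (non-descendants of AdSpend, excluding AdSpend and Seasonality): {BrandLoyalty, PriorPurchase, StoreType, WebVisits}.
Backdoor paths from AdSpend to Seasonality:
  P1: AdSpend <- WebVisits -> Seasonality
  P2: AdSpend <- BrandLoyalty <- WebVisits -> Seasonality
The empty set is not sufficient: P1 (AdSpend <- WebVisits -> Seasonality) has no collider blocking it and no conditioned non-collider, so it is open.
Try {WebVisits}:
  P1: blocked at fork node WebVisits ∈ conditioning set.
  P2: blocked at fork node WebVisits ∈ conditioning set.
{WebVisits} contains no descendant of AdSpend and blocks every backdoor path.
No other singleton works — e.g. {PriorPurchase} leaves P1 open — so {WebVisits} is the unique smallest valid adjustment set.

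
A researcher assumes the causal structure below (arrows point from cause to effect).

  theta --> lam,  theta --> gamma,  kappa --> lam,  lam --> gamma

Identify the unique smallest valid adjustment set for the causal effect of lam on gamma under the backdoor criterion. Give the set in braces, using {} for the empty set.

{theta}

Variables eligible for adjustment (non-descendants of lam, excluding lam and gamma): {kappa, theta}.
Backdoor paths from lam to gamma:
  P1: lam <- theta -> gamma
The empty set is not sufficient: P1 (lam <- theta -> gamma) has no collider blocking it and no conditioned non-collider, so it is open.
Try {theta}:
  P1: blocked at fork node theta ∈ conditioning set.
{theta} contains no descendant of lam and blocks every backdoor path.
No other singleton works — e.g. {kappa} leaves P1 open — so {theta} is the unique smallest valid adjustment set.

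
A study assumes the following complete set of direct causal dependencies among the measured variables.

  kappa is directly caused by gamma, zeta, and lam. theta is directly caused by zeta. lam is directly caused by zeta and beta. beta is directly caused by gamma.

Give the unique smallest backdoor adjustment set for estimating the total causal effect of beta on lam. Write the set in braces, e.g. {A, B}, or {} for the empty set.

{}

Variables eligible for adjustment (non-descendants of beta, excluding beta and lam): {gamma, theta, zeta}.
Backdoor paths from beta to lam:
  P1: beta <- gamma -> kappa <- zeta -> lam
  P2: beta <- gamma -> kappa <- lam
Each backdoor path contains an unconditioned collider, so every path is already blocked with the empty conditioning set:
  P1: blocked at collider kappa (neither it nor any descendant is in the conditioning set).
  P2: blocked at collider kappa (neither it nor any descendant is in the conditioning set).
The empty set is therefore the unique smallest valid set.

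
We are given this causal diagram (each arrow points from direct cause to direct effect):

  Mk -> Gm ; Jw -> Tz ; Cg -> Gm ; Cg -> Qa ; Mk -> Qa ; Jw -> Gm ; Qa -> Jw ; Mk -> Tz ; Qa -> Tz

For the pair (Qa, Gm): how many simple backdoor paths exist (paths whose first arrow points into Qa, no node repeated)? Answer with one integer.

3

A backdoor path from Qa to Gm is any simple undirected path whose first edge points into Qa (i.e. leaves Qa via a parent).
Parents of Qa: {Cg, Mk}.
Enumerating:
  P1: Qa <- Mk -> Gm
  P2: Qa <- Mk -> Tz <- Jw -> Gm
  P3: Qa <- Cg -> Gm
That exhausts the simple backdoor paths. Count: 3.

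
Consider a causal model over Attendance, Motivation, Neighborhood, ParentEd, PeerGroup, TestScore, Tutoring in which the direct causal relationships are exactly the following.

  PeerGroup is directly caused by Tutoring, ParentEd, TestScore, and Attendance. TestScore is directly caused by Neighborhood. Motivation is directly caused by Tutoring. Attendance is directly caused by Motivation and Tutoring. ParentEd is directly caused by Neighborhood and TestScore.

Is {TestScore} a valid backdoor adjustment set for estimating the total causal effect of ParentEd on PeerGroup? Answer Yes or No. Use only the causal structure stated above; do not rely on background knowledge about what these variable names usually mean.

Backdoor paths from ParentEd to PeerGroup (paths whose first edge points into ParentEd):
  P1: ParentEd <- Neighborhood -> TestScore -> PeerGroup
  P2: ParentEd <- TestScore -> PeerGroup
Condition 1 (no descendant of ParentEd in the set): holds — descendants of ParentEd are {PeerGroup}; none are in {TestScore}.
Condition 2 (every backdoor path blocked by {TestScore}):
  P1: blocked at chain node TestScore ∈ conditioning set.
  P2: blocked at fork node TestScore ∈ conditioning set.
{TestScore} satisfies the backdoor criterion.

Yes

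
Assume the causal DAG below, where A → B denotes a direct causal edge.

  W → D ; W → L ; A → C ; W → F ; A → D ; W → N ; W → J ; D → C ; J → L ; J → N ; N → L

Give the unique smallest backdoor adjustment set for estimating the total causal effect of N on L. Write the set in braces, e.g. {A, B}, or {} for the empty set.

Variables eligible for adjustment (non-descendants of N, excluding N and L): {A, C, D, F, J, W}.
Backdoor paths from N to L:
  P1: N <- W -> J -> L
  P2: N <- W -> L
  P3: N <- J <- W -> L
  P4: N <- J -> L
The empty set is not sufficient: P1 (N <- W -> J -> L) has no collider blocking it and no conditioned non-collider, so it is open.
Try {J, W}:
  P1: blocked at fork node W ∈ conditioning set.
  P2: blocked at fork node W ∈ conditioning set.
  P3: blocked at chain node J ∈ conditioning set.
  P4: blocked at fork node J ∈ conditioning set.
{J, W} contains no descendant of N and blocks every backdoor path.
Every element of {J, W} is needed (dropping J leaves P4 open; dropping W leaves P2 open), so no proper subset is valid.
Among all size-2 subsets of the eligible variables, only {J, W} blocks every backdoor path, so it is the unique smallest valid adjustment set.

{J, W}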